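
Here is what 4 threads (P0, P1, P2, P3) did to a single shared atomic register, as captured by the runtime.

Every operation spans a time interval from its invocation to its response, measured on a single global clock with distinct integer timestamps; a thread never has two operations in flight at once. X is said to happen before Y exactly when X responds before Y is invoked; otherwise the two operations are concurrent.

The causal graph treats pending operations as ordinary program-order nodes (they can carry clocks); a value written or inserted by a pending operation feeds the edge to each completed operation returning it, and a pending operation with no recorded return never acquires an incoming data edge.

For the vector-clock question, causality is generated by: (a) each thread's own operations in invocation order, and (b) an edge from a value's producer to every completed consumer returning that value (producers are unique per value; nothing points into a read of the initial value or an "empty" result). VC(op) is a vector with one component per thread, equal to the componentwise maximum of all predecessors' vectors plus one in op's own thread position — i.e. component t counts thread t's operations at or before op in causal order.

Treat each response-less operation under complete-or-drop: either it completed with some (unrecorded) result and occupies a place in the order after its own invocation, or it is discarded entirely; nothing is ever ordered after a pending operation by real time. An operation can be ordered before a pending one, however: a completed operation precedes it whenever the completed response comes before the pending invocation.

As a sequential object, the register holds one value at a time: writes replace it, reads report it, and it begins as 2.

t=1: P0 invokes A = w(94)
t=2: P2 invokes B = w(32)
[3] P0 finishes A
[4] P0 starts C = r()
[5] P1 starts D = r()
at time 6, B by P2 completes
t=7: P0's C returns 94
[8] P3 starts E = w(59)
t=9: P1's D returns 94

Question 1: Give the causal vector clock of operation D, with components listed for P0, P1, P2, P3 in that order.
Answer: (1, 1, 0, 0)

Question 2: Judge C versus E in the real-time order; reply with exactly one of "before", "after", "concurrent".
Answer: before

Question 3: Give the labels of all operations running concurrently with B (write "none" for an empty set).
Answer: A, C, D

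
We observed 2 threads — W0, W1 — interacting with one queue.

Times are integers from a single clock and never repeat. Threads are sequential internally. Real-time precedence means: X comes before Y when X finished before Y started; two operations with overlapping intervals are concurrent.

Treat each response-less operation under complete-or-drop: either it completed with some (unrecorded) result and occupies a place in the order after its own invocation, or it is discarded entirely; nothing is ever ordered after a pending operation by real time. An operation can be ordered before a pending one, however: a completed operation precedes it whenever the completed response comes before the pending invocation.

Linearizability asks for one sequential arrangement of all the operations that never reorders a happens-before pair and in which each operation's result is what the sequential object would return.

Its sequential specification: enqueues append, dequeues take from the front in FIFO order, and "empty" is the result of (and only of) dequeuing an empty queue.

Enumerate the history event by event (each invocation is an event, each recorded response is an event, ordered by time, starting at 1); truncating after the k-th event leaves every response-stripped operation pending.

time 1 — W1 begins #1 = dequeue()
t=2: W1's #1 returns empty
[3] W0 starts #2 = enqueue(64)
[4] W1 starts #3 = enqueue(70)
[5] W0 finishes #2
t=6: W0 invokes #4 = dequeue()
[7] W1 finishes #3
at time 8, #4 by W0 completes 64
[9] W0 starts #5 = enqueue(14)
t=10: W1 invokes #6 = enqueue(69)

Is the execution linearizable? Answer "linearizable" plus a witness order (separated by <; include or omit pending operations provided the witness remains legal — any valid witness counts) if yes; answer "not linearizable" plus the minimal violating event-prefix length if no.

linearizable — witness: #1 < #2 < #3 < #4

after step 1 (#1 dequeue() → empty): queue <>
after step 2 (#2 enqueue(64)): queue <64>
after step 3 (#3 enqueue(70)): queue <64,70>
after step 4 (#4 dequeue() → 64): queue <70>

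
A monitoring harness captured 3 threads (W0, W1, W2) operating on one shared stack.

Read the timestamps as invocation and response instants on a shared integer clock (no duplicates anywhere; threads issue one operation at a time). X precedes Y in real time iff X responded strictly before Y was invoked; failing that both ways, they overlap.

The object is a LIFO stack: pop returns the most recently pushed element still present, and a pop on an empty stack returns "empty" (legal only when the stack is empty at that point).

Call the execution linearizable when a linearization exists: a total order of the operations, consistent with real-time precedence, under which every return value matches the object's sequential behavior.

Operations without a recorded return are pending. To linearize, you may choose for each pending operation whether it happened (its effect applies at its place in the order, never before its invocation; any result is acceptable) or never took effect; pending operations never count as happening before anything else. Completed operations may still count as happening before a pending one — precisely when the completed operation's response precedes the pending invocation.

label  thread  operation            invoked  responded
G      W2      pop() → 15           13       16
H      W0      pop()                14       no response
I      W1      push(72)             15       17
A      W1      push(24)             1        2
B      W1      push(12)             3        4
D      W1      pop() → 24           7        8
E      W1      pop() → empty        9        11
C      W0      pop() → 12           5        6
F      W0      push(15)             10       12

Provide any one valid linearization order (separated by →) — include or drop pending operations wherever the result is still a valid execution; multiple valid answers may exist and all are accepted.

A → B → C → D → E → F → G → H → I

1. A push(24), leaving stack <24>
2. B push(12), leaving stack <24,12>
3. C pop() → 12, leaving stack <24>
4. D pop() → 24, leaving stack <>
5. E pop() → empty, leaving stack <>
6. F push(15), leaving stack <15>
7. G pop() → 15, leaving stack <>
8. H pop() (pending, included), leaving stack <>
9. I push(72), leaving stack <72>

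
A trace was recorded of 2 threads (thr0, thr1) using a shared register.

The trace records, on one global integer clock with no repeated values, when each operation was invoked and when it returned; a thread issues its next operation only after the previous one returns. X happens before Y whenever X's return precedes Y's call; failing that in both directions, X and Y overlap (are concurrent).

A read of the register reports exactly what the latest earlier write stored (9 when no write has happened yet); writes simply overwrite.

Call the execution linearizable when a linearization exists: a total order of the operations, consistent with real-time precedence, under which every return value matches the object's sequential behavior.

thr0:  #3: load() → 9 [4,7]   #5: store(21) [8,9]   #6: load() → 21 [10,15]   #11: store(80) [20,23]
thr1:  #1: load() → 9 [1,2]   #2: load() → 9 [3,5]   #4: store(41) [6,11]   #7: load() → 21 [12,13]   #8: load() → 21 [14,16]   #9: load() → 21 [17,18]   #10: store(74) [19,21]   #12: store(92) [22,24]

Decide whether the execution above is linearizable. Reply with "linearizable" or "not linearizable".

linearizable

a witness: #1, #2, #3, #4, #5, #6, #7, #8, #9, #10, #11, #12
1. #1 load() → 9, leaving value 9
2. #2 load() → 9, leaving value 9
3. #3 load() → 9, leaving value 9
4. #4 store(41), leaving value 41
5. #5 store(21), leaving value 21
6. #6 load() → 21, leaving value 21
7. #7 load() → 21, leaving value 21
8. #8 load() → 21, leaving value 21
9. #9 load() → 21, leaving value 21
10. #10 store(74), leaving value 74
11. #11 store(80), leaving value 80
12. #12 store(92), leaving value 92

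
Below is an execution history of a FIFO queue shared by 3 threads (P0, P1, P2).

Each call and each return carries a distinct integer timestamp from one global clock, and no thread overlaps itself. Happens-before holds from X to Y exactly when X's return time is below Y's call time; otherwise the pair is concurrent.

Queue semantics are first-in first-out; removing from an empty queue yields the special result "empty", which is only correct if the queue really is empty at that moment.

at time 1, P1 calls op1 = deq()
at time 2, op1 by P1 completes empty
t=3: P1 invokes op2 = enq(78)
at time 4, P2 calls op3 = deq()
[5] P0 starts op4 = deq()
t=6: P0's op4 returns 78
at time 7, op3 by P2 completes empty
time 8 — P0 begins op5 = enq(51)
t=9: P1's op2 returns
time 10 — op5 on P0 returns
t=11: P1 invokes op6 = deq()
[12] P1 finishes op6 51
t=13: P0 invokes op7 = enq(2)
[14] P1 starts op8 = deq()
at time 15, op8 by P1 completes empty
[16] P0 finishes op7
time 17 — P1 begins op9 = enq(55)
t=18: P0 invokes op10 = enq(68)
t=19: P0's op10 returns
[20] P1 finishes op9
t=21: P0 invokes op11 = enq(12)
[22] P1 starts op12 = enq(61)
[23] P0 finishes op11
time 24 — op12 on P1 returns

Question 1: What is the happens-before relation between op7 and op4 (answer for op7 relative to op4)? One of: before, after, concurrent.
op7 spans [13,16], op4 spans [5,6]
resp(op4)=6 < inv(op7)=13

after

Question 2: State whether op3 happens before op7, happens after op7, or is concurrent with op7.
op3 spans [4,7], op7 spans [13,16]
resp(op3)=7 < inv(op7)=13

before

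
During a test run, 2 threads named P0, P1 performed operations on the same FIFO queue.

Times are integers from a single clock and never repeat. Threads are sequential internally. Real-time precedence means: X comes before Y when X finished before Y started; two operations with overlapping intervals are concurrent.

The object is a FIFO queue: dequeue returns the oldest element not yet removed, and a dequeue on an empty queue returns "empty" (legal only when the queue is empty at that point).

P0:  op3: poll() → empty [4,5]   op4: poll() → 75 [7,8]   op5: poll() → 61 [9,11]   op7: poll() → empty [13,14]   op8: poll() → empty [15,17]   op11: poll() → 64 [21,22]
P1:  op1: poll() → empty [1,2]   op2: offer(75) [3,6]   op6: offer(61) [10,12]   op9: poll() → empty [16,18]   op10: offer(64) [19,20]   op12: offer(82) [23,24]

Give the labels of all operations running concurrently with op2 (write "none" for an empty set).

op2 spans [3,6]: anything still running between times 3 and 6 counts as concurrent
op1 [1,2]: before
op3 [4,5]: concurrent
op4 [7,8]: after
op5 [9,11]: after
op6 [10,12]: after
op7 [13,14]: after
op8 [15,17]: after
op9 [16,18]: after
op10 [19,20]: after
op11 [21,22]: after
op12 [23,24]: after

op3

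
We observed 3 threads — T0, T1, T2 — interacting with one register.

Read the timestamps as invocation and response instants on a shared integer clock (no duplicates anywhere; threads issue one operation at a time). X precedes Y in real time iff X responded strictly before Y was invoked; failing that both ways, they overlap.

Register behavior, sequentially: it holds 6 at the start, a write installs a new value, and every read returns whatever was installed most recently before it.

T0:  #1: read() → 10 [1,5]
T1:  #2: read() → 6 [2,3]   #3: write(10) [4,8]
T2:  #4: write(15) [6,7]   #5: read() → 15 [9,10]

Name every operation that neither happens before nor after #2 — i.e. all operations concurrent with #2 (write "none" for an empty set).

overlap test against #2 [2,3]: concurrent iff the interval meets 2..3
#1 [1,5]: concurrent
#3 [4,8]: after
#4 [6,7]: after
#5 [9,10]: after

#1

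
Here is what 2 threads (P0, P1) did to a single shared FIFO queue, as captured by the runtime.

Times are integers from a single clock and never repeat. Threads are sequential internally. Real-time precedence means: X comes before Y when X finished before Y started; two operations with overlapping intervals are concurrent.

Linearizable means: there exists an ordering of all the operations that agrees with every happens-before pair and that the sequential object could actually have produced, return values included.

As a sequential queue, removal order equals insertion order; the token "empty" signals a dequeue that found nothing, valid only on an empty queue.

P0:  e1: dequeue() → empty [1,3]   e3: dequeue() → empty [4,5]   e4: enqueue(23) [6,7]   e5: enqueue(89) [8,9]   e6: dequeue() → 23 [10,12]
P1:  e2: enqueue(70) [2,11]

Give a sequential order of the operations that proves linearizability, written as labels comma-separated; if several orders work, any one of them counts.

1. e1 dequeue() → empty, leaving queue <>
2. e3 dequeue() → empty, leaving queue <>
3. e4 enqueue(23), leaving queue <23>
4. e2 enqueue(70), leaving queue <23,70>
5. e5 enqueue(89), leaving queue <23,70,89>
6. e6 dequeue() → 23, leaving queue <70,89>

e1, e3, e4, e2, e5, e6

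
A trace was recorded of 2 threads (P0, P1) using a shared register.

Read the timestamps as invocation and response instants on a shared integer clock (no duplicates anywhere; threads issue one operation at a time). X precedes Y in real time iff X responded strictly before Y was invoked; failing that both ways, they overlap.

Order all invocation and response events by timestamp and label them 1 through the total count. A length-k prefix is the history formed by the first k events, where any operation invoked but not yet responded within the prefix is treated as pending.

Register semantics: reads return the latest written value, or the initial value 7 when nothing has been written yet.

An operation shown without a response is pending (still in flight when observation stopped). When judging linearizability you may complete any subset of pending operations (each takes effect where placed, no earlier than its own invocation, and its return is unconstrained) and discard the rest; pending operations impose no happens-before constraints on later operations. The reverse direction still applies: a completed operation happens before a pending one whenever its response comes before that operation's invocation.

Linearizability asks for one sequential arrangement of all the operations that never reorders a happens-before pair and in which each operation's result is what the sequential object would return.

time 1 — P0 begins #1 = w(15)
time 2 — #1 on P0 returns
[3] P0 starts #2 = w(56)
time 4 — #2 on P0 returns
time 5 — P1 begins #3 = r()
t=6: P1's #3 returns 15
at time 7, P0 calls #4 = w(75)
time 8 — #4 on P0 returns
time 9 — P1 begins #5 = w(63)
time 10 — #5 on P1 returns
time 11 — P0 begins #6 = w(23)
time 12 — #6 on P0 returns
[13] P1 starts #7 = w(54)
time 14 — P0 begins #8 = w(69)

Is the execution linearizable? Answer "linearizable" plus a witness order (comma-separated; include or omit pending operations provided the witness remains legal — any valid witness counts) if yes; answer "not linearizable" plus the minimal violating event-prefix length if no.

not linearizable — minimal violating prefix: 6 events

cut after 5 events: linearizable; cut after 6 events (#3 responds, time 6): not linearizable
a single order respects real time; the 3 completed register operations fail replay along it
take #1, #2, #3: step 3 already fails, because #3 r() → 15 cannot occur there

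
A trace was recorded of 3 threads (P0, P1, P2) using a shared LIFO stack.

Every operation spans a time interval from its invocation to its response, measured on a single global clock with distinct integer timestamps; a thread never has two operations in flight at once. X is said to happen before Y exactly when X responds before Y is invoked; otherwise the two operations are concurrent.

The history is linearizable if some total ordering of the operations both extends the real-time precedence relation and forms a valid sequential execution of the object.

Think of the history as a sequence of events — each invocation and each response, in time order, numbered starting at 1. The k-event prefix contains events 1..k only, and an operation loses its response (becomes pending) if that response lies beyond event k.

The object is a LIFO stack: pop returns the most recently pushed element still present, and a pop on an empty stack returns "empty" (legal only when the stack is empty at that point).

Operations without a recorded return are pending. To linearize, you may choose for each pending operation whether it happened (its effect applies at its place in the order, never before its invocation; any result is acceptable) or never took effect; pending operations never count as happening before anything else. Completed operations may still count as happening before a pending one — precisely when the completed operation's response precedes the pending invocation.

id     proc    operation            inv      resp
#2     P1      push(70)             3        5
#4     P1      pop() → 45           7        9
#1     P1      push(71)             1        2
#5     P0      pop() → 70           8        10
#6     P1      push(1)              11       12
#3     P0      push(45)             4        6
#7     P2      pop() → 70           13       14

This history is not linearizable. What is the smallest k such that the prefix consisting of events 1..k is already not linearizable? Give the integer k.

14

events 1..13 are linearizable; a witness order is #1, #2, #3, #4, #5, #6:
after step 1 (#1 push(71)): stack <71>
after step 2 (#2 push(70)): stack <71,70>
after step 3 (#3 push(45)): stack <71,70,45>
after step 4 (#4 pop() → 45): stack <71,70>
after step 5 (#5 pop() → 70): stack <71>
after step 6 (#6 push(1)): stack <71,1>
with event 14 included (#7 responding at time 14), all real-time-consistent orders fail
e.g. #1, #2, #3, #4, #5, #6, #7: illegal at step 7, since #7 pop() → 70 cannot apply there
e.g. #1, #2, #3, #5, #4, #6, #7: illegal at step 4, since #5 pop() → 70 cannot apply there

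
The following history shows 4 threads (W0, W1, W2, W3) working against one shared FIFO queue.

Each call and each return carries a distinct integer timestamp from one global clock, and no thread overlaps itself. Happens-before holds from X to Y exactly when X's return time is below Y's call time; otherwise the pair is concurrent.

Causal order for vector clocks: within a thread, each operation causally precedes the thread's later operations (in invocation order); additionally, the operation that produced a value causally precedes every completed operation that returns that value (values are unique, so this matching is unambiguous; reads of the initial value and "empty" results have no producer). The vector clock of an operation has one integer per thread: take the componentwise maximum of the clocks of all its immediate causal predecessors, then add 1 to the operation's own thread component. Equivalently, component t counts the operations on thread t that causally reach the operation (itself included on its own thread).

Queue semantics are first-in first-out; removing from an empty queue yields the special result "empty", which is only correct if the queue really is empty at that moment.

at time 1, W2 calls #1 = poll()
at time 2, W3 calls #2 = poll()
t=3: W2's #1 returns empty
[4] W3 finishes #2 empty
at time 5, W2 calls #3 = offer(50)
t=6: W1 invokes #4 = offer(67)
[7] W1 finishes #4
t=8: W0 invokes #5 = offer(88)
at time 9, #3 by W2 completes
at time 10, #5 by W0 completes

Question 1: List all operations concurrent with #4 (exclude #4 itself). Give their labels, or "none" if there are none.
Answer: #3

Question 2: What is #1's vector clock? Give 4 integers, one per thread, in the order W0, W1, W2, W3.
Answer: (0, 0, 1, 0)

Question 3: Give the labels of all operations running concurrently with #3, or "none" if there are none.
Answer: #4, #5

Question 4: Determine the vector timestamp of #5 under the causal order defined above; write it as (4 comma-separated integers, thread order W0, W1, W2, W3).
Answer: (1, 0, 0, 0)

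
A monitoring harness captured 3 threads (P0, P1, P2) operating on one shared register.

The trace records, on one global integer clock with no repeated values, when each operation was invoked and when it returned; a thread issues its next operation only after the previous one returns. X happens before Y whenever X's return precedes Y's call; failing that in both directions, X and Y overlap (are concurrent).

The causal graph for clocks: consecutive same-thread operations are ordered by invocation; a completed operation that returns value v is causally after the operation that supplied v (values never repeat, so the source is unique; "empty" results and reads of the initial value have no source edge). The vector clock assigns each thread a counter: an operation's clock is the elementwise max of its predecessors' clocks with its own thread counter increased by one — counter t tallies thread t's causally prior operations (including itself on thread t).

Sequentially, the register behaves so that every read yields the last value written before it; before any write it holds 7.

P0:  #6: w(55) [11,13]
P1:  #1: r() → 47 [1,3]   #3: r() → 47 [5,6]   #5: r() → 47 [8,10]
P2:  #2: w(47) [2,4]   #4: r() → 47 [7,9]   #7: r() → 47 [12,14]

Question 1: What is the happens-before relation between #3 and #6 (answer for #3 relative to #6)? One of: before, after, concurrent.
Answer: before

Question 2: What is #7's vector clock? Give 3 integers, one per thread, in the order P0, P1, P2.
Answer: (0, 0, 3)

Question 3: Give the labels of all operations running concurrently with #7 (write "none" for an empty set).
Answer: #6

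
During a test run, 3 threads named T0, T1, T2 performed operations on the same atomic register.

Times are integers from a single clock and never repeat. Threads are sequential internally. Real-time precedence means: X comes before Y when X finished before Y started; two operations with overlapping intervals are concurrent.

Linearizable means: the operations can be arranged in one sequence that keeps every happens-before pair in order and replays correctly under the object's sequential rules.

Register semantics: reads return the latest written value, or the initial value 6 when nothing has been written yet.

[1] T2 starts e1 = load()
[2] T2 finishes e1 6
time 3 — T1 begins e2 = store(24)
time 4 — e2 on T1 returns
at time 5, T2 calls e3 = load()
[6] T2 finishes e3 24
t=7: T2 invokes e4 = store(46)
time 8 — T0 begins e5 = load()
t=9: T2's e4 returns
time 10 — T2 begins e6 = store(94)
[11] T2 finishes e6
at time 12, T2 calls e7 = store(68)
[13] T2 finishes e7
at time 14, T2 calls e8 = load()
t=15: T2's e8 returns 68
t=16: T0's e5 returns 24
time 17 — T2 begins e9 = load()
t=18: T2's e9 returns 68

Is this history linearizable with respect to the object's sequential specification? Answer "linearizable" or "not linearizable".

linearizable

a witness: e1, e2, e3, e5, e4, e6, e7, e8, e9
1. e1 load() → 6, leaving value 6
2. e2 store(24), leaving value 24
3. e3 load() → 24, leaving value 24
4. e5 load() → 24, leaving value 24
5. e4 store(46), leaving value 46
6. e6 store(94), leaving value 94
7. e7 store(68), leaving value 68
8. e8 load() → 68, leaving value 68
9. e9 load() → 68, leaving value 68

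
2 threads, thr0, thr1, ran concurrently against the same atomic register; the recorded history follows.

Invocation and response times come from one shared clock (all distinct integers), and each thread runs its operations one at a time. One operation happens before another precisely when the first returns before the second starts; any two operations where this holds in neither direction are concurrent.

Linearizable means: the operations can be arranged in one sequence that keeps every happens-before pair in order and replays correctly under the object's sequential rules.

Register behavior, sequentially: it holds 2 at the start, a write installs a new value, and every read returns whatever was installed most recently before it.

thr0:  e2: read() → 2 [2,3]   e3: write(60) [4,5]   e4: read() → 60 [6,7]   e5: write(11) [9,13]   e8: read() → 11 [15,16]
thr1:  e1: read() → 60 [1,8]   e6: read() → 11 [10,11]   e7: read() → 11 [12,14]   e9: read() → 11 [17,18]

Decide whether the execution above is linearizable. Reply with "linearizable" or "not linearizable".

linearizable

witness order: e2, e3, e1, e4, e5, e6, e7, e8, e9
1. e2 read() → 2, leaving value 2
2. e3 write(60), leaving value 60
3. e1 read() → 60, leaving value 60
4. e4 read() → 60, leaving value 60
5. e5 write(11), leaving value 11
6. e6 read() → 11, leaving value 11
7. e7 read() → 11, leaving value 11
8. e8 read() → 11, leaving value 11
9. e9 read() → 11, leaving value 11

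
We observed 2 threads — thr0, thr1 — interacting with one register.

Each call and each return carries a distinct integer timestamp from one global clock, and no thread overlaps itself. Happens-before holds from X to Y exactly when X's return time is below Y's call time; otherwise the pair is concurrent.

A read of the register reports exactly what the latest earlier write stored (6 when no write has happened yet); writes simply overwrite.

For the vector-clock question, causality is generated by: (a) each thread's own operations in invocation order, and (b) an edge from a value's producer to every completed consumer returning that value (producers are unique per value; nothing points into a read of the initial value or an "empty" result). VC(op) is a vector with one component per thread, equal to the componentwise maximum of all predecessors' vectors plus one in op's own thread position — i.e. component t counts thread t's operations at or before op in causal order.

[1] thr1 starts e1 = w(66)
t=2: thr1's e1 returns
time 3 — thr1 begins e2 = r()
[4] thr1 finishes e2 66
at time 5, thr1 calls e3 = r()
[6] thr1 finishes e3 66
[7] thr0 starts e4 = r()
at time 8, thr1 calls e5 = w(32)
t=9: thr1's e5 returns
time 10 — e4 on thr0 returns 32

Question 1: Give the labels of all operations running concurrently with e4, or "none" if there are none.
Answer: e5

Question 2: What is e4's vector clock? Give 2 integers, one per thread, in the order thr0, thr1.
Answer: (1, 4)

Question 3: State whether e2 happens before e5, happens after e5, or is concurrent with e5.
Answer: before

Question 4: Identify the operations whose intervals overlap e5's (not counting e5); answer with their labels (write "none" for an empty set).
Answer: e4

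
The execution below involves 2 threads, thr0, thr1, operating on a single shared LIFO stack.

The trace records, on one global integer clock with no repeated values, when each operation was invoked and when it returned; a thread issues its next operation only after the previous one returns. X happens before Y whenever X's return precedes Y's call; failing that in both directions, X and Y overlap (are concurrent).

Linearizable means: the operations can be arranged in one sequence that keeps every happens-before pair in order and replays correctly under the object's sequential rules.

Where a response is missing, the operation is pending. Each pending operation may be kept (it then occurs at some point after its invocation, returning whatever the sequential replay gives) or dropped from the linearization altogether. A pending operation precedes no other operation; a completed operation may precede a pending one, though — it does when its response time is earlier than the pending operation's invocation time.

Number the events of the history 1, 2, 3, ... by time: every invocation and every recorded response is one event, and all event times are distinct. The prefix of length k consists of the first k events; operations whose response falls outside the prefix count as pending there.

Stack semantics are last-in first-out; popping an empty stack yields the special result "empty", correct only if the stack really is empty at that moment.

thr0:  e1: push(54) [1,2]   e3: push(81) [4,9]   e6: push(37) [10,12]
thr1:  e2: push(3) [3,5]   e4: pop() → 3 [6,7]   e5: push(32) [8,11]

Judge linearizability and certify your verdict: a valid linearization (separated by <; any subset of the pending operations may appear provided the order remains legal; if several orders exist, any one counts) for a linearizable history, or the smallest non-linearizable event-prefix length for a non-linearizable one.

linearizable — witness: e1 < e2 < e4 < e3 < e5 < e6

step 1: e1 push(54) — stack <54>
step 2: e2 push(3) — stack <54,3>
step 3: e4 pop() → 3 — stack <54>
step 4: e3 push(81) — stack <54,81>
step 5: e5 push(32) — stack <54,81,32>
step 6: e6 push(37) — stack <54,81,32,37>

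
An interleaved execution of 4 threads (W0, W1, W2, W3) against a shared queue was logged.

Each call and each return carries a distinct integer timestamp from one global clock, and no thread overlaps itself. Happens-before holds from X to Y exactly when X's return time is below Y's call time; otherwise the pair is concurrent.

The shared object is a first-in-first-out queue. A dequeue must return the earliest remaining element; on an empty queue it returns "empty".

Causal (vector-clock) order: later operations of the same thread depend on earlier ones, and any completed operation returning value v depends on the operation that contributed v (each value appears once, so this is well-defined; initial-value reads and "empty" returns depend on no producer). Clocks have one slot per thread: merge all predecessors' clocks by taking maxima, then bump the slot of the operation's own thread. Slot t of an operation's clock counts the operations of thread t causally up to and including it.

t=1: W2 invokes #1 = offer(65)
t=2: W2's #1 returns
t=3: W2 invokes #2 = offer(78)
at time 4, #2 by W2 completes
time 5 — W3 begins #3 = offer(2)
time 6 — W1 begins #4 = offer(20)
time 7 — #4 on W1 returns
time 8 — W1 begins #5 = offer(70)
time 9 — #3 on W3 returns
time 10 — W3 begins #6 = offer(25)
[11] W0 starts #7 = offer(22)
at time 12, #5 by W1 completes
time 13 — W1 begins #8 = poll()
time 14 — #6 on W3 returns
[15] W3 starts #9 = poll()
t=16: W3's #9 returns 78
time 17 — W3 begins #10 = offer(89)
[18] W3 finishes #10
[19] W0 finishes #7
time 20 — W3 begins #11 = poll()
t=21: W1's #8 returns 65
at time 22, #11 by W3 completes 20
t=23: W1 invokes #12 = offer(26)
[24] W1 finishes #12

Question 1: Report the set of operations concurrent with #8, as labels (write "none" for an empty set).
overlap test against #8 [13,21]: concurrent iff the interval meets 13..21
#1 [1,2]: before
#2 [3,4]: before
#3 [5,9]: before
#4 [6,7]: before
#5 [8,12]: before
#6 [10,14]: concurrent
#7 [11,19]: concurrent
#9 [15,16]: concurrent
#10 [17,18]: concurrent
#11 [20,22]: concurrent
#12 [23,24]: after

#10, #11, #6, #7, #9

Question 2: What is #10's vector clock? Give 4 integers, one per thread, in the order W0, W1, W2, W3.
#3, invoked 5, has no incoming edges; only W3's bump applies → (0, 0, 0, 1)
#1, invoked 1, has no incoming edges; only W2's bump applies → (0, 0, 1, 0)
#4, invoked 6, has no incoming edges; only W1's bump applies → (0, 1, 0, 0)
#7, invoked 11, has no incoming edges; only W0's bump applies → (1, 0, 0, 0)
merge at #6 (invoked 10): VC(#3)=(0, 0, 0, 1), own-thread bump on W3 → (0, 0, 0, 2)
merge at #2 (invoked 3): VC(#1)=(0, 0, 1, 0), own-thread bump on W2 → (0, 0, 2, 0)
merge at #5 (invoked 8): VC(#4)=(0, 1, 0, 0), own-thread bump on W1 → (0, 2, 0, 0)
merge at #8 (invoked 13): VC(#1)=(0, 0, 1, 0), VC(#5)=(0, 2, 0, 0), own-thread bump on W1 → (0, 3, 1, 0)
merge at #9 (invoked 15): VC(#2)=(0, 0, 2, 0), VC(#6)=(0, 0, 0, 2), own-thread bump on W3 → (0, 0, 2, 3)
merge at #12 (invoked 23): VC(#8)=(0, 3, 1, 0), own-thread bump on W1 → (0, 4, 1, 0)
merge at #10 (invoked 17): VC(#9)=(0, 0, 2, 3), own-thread bump on W3 → (0, 0, 2, 4)
merge at #11 (invoked 20): VC(#4)=(0, 1, 0, 0), VC(#10)=(0, 0, 2, 4), own-thread bump on W3 → (0, 1, 2, 5)
target: VC(#10) = (0, 0, 2, 4)

(0, 0, 2, 4)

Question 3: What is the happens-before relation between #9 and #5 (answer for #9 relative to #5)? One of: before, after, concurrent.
#9 spans [15,16], #5 spans [8,12]
resp(#5)=12 < inv(#9)=15

after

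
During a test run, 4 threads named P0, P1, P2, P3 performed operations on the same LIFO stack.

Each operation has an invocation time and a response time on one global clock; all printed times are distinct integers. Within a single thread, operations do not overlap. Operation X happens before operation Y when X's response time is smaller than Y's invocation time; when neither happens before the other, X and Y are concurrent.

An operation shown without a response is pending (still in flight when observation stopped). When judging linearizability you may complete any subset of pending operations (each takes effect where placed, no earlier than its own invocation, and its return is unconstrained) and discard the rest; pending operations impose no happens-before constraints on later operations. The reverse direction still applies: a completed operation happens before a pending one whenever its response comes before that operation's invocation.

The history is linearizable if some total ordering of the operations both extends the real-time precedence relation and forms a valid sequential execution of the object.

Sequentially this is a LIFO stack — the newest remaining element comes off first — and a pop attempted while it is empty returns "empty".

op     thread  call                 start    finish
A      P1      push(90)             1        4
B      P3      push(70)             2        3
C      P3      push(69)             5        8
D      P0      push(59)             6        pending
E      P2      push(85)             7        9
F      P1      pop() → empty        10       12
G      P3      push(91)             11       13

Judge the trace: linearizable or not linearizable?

prefix check: 1..11 passes, 1..12 fails once F's time-12 response joins
5 completed operations, 4 real-time-consistent orders — every LIFO stack replay fails
no completion choice of the 2 pending operations (D, G) rescues it — every subset was tried
sample order A, B, C, E, F (pending dropped) stalls at step 5 — F pop() → empty has no legal effect
sample order A, B, E, C, F (pending dropped) stalls at step 5 — F pop() → empty has no legal effect

not linearizable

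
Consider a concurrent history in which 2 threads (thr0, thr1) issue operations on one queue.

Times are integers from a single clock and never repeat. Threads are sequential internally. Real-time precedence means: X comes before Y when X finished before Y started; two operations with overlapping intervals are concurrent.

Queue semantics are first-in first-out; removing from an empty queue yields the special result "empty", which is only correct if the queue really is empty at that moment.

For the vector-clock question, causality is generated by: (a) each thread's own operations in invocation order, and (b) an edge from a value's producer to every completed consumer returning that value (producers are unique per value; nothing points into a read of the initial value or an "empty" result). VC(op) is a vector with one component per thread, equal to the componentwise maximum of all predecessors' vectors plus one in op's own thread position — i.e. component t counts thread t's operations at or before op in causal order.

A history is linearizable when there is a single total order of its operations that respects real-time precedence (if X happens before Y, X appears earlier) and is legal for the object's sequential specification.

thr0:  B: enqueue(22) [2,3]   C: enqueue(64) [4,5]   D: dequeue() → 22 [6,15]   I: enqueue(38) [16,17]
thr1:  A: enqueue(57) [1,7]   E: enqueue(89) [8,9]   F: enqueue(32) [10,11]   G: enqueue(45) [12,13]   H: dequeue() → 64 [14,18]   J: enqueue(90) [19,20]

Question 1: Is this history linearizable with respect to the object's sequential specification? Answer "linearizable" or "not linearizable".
linearizable

one valid linearization: B, C, A, D, E, F, G, H, I, J
after step 1 (B enqueue(22)): queue <22>
after step 2 (C enqueue(64)): queue <22,64>
after step 3 (A enqueue(57)): queue <22,64,57>
after step 4 (D dequeue() → 22): queue <64,57>
after step 5 (E enqueue(89)): queue <64,57,89>
after step 6 (F enqueue(32)): queue <64,57,89,32>
after step 7 (G enqueue(45)): queue <64,57,89,32,45>
after step 8 (H dequeue() → 64): queue <57,89,32,45>
after step 9 (I enqueue(38)): queue <57,89,32,45,38>
after step 10 (J enqueue(90)): queue <57,89,32,45,38,90>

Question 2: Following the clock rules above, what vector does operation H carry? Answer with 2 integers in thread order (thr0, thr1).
(2, 5)

A (invocation 1): nothing precedes it; thr1's component alone gives (0, 1)
B (invocation 2): nothing precedes it; thr0's component alone gives (1, 0)
E, invoked 8, takes VC(A)=(0, 1) under max, adds 1 for thr1 → (0, 2)
C, invoked 4, takes VC(B)=(1, 0) under max, adds 1 for thr0 → (2, 0)
F, invoked 10, takes VC(E)=(0, 2) under max, adds 1 for thr1 → (0, 3)
D, invoked 6, takes VC(B)=(1, 0), VC(C)=(2, 0) under max, adds 1 for thr0 → (3, 0)
G, invoked 12, takes VC(F)=(0, 3) under max, adds 1 for thr1 → (0, 4)
I, invoked 16, takes VC(D)=(3, 0) under max, adds 1 for thr0 → (4, 0)
H, invoked 14, takes VC(C)=(2, 0), VC(G)=(0, 4) under max, adds 1 for thr1 → (2, 5)
J, invoked 19, takes VC(H)=(2, 5) under max, adds 1 for thr1 → (2, 6)
target: VC(H) = (2, 5)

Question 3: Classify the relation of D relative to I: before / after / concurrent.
before

D spans [6,15], I spans [16,17]
resp(D)=15 < inv(I)=16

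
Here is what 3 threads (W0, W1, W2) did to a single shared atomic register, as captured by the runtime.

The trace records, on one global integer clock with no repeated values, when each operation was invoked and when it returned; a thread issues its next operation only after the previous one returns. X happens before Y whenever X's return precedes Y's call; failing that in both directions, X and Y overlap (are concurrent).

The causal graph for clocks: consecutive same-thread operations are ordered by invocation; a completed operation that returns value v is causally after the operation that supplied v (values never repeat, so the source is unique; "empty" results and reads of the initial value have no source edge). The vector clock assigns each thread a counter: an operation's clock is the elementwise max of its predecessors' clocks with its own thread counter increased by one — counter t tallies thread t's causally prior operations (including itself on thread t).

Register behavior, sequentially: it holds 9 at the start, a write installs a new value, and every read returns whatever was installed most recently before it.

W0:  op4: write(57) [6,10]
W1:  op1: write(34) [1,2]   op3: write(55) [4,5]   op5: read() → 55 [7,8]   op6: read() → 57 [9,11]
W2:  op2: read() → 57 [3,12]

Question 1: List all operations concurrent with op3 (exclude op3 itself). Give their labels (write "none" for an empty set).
Answer: op2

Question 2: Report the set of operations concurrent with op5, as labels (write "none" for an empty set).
Answer: op2, op4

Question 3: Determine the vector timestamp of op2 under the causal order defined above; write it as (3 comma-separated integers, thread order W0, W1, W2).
Answer: (1, 0, 1)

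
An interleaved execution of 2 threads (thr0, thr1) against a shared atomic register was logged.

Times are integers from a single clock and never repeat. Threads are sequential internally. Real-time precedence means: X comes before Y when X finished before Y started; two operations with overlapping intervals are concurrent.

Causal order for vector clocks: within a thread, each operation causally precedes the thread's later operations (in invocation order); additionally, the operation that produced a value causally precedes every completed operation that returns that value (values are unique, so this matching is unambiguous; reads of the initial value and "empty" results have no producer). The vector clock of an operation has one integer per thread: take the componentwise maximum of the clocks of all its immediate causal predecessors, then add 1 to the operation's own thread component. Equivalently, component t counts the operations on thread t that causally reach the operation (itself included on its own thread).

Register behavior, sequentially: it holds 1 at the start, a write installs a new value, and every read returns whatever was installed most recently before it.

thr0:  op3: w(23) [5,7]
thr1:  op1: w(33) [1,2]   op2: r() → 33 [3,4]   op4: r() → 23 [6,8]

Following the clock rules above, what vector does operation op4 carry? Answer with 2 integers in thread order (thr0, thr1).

invoked at 1, op1 has no predecessors; its own thr1 bump gives (0, 1)
invoked at 5, op3 has no predecessors; its own thr0 bump gives (1, 0)
invoked at 3, op2 merges VC(op1)=(0, 1) and bumps thr1's slot → (0, 2)
invoked at 6, op4 merges VC(op2)=(0, 2), VC(op3)=(1, 0) and bumps thr1's slot → (1, 3)
target: VC(op4) = (1, 3)

(1, 3)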